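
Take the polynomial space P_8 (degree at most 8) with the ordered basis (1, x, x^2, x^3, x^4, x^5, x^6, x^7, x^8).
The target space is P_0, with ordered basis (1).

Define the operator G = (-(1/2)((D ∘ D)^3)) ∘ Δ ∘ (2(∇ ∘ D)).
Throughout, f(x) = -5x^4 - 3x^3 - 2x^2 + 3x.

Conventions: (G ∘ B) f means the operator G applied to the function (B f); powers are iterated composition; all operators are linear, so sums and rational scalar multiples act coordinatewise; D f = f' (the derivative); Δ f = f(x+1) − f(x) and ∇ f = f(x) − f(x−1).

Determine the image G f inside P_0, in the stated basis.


g(x) = 0

D f = -20x^3 - 9x^2 - 4x + 3
∇ D f = -60x^2 + 42x - 15
(2(∇ ∘ D)) f = -120x^2 + 84x - 30
Δ (2(∇ ∘ D)) f = -240x - 36
D Δ (2(∇ ∘ D)) f = -240
D D Δ (2(∇ ∘ D)) f = 0
D (D ∘ D) Δ (2(∇ ∘ D)) f = 0
D D (D ∘ D) Δ (2(∇ ∘ D)) f = 0
D (D ∘ D) (D ∘ D) Δ (2(∇ ∘ D)) f = 0
D D (D ∘ D) (D ∘ D) Δ (2(∇ ∘ D)) f = 0
(-(1/2)((D ∘ D)^3)) Δ (2(∇ ∘ D)) f = 0


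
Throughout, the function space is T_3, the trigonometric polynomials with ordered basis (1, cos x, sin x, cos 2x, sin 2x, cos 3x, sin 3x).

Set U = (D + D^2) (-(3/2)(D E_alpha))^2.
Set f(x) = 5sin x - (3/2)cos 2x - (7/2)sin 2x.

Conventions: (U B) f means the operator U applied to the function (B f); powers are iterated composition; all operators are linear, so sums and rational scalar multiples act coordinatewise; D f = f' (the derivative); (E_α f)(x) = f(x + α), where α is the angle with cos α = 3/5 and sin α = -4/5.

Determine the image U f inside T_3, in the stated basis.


E_alpha f = -4cos x + 3sin x + (189/50)cos 2x - (23/50)sin 2x
D E_alpha f = 3cos x + 4sin x - (23/25)cos 2x - (189/25)sin 2x
(-(3/2)(D E_alpha)) f = -(9/2)cos x - 6sin x + (69/50)cos 2x + (567/50)sin 2x
E_alpha (-(3/2)(D E_alpha)) f = (21/10)cos x - (36/5)sin x - (14091/1250)cos 2x - (2313/1250)sin 2x
D E_alpha (-(3/2)(D E_alpha)) f = -(36/5)cos x - (21/10)sin x - (2313/625)cos 2x + (14091/625)sin 2x
(-(3/2)(D E_alpha)) (-(3/2)(D E_alpha)) f = (54/5)cos x + (63/20)sin x + (6939/1250)cos 2x - (42273/1250)sin 2x
D (-(3/2)(D E_alpha))^2 f = (63/20)cos x - (54/5)sin x - (42273/625)cos 2x - (6939/625)sin 2x
D (-(3/2)(D E_alpha))^2 f = (63/20)cos x - (54/5)sin x - (42273/625)cos 2x - (6939/625)sin 2x
D D (-(3/2)(D E_alpha))^2 f = -(54/5)cos x - (63/20)sin x - (13878/625)cos 2x + (84546/625)sin 2x
(D + D^2) (-(3/2)(D E_alpha))^2 f = -(153/20)cos x - (279/20)sin x - (56151/625)cos 2x + (77607/625)sin 2x

g(x) = -(153/20)cos x - (279/20)sin x - (56151/625)cos 2x + (77607/625)sin 2x


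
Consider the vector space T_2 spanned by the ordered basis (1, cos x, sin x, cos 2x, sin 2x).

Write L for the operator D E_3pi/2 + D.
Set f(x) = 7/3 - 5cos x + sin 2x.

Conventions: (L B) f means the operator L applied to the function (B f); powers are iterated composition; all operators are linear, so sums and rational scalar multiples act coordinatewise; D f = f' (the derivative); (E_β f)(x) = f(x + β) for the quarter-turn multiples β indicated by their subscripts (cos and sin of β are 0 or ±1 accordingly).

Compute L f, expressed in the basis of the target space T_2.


E_3pi/2 f = 7/3 - 5sin x - sin 2x
D E_3pi/2 f = -5cos x - 2cos 2x
D f = 5sin x + 2cos 2x
(D E_3pi/2 + D) f = -5cos x + 5sin x

the result is g(x) = -5cos x + 5sin x


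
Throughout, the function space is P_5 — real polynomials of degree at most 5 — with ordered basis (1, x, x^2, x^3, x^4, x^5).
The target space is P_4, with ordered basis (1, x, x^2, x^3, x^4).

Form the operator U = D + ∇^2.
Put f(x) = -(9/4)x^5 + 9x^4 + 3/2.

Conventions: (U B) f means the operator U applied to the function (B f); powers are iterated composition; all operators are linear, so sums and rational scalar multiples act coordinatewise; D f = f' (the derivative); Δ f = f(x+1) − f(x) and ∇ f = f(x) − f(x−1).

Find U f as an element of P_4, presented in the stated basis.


the image equals g(x) = -(45/4)x^4 - 9x^3 + 243x^2 - (747/2)x + 387/2

D f = -(45/4)x^4 + 36x^3
∇ f = -(45/4)x^4 + (117/2)x^3 - (153/2)x^2 + (189/4)x - 45/4
∇ ∇ f = -45x^3 + 243x^2 - (747/2)x + 387/2
(D + ∇^2) f = -(45/4)x^4 - 9x^3 + 243x^2 - (747/2)x + 387/2


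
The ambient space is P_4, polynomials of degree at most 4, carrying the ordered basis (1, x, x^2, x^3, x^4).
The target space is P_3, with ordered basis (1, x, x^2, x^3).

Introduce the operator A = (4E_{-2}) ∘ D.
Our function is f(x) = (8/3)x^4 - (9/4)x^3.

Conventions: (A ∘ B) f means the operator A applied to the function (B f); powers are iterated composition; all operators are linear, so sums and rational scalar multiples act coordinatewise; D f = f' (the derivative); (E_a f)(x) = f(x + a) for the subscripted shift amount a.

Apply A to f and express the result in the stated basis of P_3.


D f = (32/3)x^3 - (27/4)x^2
E_{-2} D f = (32/3)x^3 - (283/4)x^2 + 155x - 337/3
(4E_{-2}) D f = (128/3)x^3 - 283x^2 + 620x - 1348/3

g(x) = (128/3)x^3 - 283x^2 + 620x - 1348/3


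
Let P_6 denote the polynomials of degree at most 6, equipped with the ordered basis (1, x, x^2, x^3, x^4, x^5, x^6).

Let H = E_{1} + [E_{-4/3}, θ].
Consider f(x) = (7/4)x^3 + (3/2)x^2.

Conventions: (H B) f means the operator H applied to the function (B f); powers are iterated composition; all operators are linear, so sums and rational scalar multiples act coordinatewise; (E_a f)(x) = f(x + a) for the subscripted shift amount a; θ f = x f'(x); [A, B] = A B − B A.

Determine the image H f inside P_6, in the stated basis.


the image equals g(x) = (7/4)x^3 - (1/4)x^2 + (275/12)x - 139/36

E_{1} f = (7/4)x^3 + (27/4)x^2 + (33/4)x + 13/4
θ f = (21/4)x^3 + 3x^2
E_{-4/3} θ f = (21/4)x^3 - 18x^2 + 20x - 64/9
E_{-4/3} f = (7/4)x^3 - (11/2)x^2 + (16/3)x - 40/27
θ E_{-4/3} f = (21/4)x^3 - 11x^2 + (16/3)x
[E_{-4/3}, θ] f = -7x^2 + (44/3)x - 64/9
(E_{1} + [E_{-4/3}, θ]) f = (7/4)x^3 - (1/4)x^2 + (275/12)x - 139/36


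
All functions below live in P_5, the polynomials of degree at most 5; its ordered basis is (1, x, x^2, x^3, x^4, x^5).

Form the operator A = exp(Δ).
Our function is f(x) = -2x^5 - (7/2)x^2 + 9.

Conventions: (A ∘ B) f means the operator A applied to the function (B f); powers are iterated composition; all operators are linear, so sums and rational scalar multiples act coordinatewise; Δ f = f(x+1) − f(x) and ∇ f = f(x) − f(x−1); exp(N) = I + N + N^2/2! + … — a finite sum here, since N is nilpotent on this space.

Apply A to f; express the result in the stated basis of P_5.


order-1 term: -10x^4 - 20x^3 - 20x^2 - 17x - 11/2
order-2 term: -20x^3 - 60x^2 - 70x - 67/2
order-3 term: -20x^2 - 60x - 50
order-4 term: -10x - 20
order-5 term: -2
the series for exp(Δ) f terminates at order 5
exp(Δ) f = -2x^5 - 10x^4 - 40x^3 - (207/2)x^2 - 157x - 102

the image equals g(x) = -2x^5 - 10x^4 - 40x^3 - (207/2)x^2 - 157x - 102


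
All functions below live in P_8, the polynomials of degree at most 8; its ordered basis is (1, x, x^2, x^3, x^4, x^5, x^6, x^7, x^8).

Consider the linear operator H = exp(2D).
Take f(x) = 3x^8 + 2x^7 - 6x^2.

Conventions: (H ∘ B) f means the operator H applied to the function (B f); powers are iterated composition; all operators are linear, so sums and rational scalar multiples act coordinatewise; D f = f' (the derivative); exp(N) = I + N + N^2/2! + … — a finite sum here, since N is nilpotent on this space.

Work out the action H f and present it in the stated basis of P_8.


the result is g(x) = 3x^8 + 50x^7 + 364x^6 + 1512x^5 + 3920x^4 + 6496x^3 + 6714x^2 + 3944x + 1000

order-1 term: 48x^7 + 28x^6 - 24x
order-2 term: 336x^6 + 168x^5 - 24
order-3 term: 1344x^5 + 560x^4
order-4 term: 3360x^4 + 1120x^3
order-5 term: 5376x^3 + 1344x^2
order-6 term: 5376x^2 + 896x
order-7 term: 3072x + 256
order-8 term: 768
the series for exp(2D) f terminates at order 8
exp(2D) f = 3x^8 + 50x^7 + 364x^6 + 1512x^5 + 3920x^4 + 6496x^3 + 6714x^2 + 3944x + 1000


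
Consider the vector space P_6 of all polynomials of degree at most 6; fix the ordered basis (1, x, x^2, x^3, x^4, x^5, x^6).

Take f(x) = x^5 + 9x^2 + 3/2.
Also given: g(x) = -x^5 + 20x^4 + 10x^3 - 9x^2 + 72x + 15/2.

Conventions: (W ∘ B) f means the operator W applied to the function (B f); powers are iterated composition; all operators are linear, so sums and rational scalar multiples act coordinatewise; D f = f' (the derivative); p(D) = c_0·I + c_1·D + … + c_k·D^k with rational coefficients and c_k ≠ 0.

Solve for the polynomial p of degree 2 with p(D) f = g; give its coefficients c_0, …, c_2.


p(D) = -I + 4·D + (1/2)·D^2, i.e. c_0 = -1, c_1 = 4, c_2 = 1/2

D^0 f = x^5 + 9x^2 + 3/2
D^1 f = 5x^4 + 18x
D^2 f = 20x^3 + 18
matching coefficients of g against c_0 f + c_1 Df + … from the top degree down determines the c_i
solution: c_0 = -1, c_1 = 4, c_2 = 1/2


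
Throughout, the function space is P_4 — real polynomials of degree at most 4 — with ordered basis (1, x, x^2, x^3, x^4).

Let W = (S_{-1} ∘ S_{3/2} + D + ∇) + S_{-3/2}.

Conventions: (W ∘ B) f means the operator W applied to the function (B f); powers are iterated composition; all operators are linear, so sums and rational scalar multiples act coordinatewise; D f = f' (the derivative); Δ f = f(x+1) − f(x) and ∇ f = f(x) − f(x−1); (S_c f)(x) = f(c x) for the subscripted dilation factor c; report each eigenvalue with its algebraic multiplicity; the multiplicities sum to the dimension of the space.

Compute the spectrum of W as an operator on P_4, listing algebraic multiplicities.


image of 1: 2
image of x: -3x + 2
image of x^2: (9/2)x^2 + 4x - 1
image of x^3: -(27/4)x^3 + 6x^2 - 3x + 1
image of x^4: (81/8)x^4 + 8x^3 - 6x^2 + 4x - 1
the matrix is upper triangular; its diagonal is (2, -3, 9/2, -27/4, 81/8)
for a triangular matrix the eigenvalues are the diagonal entries, with algebraic multiplicity their repetition count

λ = -27/4 (multiplicity 1), λ = -3 (multiplicity 1), λ = 2 (multiplicity 1), λ = 9/2 (multiplicity 1), λ = 81/8 (multiplicity 1)


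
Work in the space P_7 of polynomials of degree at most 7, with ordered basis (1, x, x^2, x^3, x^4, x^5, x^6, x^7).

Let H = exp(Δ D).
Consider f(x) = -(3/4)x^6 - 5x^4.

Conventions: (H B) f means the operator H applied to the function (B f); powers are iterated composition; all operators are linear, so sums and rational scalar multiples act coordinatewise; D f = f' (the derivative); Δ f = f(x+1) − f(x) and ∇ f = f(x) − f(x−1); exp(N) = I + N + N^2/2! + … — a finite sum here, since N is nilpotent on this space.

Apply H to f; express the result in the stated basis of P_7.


order-1 term: -(45/2)x^4 - 45x^3 - 105x^2 - (165/2)x - 49/2
order-2 term: -135x^2 - 270x - 435/2
order-3 term: -90
the series for exp(Δ D) f terminates at order 3
exp(Δ D) f = -(3/4)x^6 - (55/2)x^4 - 45x^3 - 240x^2 - (705/2)x - 332

the result is g(x) = -(3/4)x^6 - (55/2)x^4 - 45x^3 - 240x^2 - (705/2)x - 332


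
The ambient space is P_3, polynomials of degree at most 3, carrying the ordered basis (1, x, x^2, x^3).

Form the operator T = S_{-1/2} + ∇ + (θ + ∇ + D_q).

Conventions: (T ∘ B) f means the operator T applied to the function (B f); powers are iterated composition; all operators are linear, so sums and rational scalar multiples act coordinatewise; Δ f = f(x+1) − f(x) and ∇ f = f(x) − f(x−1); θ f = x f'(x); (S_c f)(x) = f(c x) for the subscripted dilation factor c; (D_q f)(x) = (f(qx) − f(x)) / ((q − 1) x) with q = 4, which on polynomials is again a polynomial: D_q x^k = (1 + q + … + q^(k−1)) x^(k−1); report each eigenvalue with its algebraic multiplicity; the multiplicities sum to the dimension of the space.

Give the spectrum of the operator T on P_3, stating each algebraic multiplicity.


image of 1: 1
image of x: (1/2)x + 3
image of x^2: (9/4)x^2 + 9x - 2
image of x^3: (23/8)x^3 + 27x^2 - 6x + 2
the matrix is upper triangular; its diagonal is (1, 1/2, 9/4, 23/8)
for a triangular matrix the eigenvalues are the diagonal entries, with algebraic multiplicity their repetition count

λ = 1/2 (multiplicity 1), λ = 1 (multiplicity 1), λ = 9/4 (multiplicity 1), λ = 23/8 (multiplicity 1)


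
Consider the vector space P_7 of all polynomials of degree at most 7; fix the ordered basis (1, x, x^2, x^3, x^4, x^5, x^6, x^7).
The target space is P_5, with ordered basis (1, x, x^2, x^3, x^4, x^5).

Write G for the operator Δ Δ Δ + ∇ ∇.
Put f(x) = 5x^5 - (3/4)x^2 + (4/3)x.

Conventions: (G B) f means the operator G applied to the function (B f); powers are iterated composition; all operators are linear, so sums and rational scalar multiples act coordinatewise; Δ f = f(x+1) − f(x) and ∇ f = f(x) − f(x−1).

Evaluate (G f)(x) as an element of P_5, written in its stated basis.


Δ f = 25x^4 + 50x^3 + 50x^2 + (47/2)x + 67/12
Δ Δ f = 100x^3 + 300x^2 + 350x + 297/2
Δ Δ Δ f = 300x^2 + 900x + 750
∇ f = 25x^4 - 50x^3 + 50x^2 - (53/2)x + 85/12
∇ ∇ f = 100x^3 - 300x^2 + 350x - 303/2
(Δ Δ Δ + ∇ ∇) f = 100x^3 + 1250x + 1197/2

the result is g(x) = 100x^3 + 1250x + 1197/2


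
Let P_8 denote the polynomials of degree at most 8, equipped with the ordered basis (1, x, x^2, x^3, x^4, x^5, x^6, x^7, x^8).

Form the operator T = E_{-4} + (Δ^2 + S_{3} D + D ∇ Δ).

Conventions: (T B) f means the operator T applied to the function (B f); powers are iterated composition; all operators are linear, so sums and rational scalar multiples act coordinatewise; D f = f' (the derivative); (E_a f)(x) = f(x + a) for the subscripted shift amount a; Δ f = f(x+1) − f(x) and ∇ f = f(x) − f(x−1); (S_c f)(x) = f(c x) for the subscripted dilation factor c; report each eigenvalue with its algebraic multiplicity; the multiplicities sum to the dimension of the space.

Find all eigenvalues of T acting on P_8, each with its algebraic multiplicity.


λ = 1 (multiplicity 9)

image of 1: 1
image of x: x - 3
image of x^2: x^2 - 2x + 18
image of x^3: x^3 + 15x^2 + 54x - 52
image of x^4: x^4 + 92x^3 + 108x^2 - 208x + 270
image of x^5: x^5 + 385x^4 + 180x^3 - 520x^2 + 1350x - 984
image of x^6: x^6 + 1434x^5 + 270x^4 - 1040x^3 + 4050x^2 - 5904x + 4158
image of x^7: x^7 + 5075x^6 + 378x^5 - 1820x^4 + 9450x^3 - 20664x^2 + 29106x - 16244
image of x^8: x^8 + 17464x^7 + 504x^6 - 2912x^5 + 18900x^4 - 55104x^3 + 116424x^2 - 129952x + 65790
the matrix is upper triangular; its diagonal is (1, 1, 1, 1, 1, 1, 1, 1, 1)
for a triangular matrix the eigenvalues are the diagonal entries, with algebraic multiplicity their repetition count


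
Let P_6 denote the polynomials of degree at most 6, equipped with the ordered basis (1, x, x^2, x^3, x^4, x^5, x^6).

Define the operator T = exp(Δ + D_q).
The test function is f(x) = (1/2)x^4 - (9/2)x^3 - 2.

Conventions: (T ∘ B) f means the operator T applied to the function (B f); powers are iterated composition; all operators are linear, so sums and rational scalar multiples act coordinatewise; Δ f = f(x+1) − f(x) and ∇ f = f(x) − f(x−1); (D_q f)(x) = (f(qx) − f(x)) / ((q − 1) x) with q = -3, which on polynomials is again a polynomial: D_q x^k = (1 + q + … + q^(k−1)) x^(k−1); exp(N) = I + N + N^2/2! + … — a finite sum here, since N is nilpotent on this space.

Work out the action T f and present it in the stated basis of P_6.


order-1 term: -8x^3 - 42x^2 - (23/2)x - 4
order-2 term: -40x^2 - 12x - 73/2
order-3 term: -64/3
the series for exp(Δ + D_q) f terminates at order 3
exp(Δ + D_q) f = (1/2)x^4 - (25/2)x^3 - 82x^2 - (47/2)x - 383/6

the result is g(x) = (1/2)x^4 - (25/2)x^3 - 82x^2 - (47/2)x - 383/6


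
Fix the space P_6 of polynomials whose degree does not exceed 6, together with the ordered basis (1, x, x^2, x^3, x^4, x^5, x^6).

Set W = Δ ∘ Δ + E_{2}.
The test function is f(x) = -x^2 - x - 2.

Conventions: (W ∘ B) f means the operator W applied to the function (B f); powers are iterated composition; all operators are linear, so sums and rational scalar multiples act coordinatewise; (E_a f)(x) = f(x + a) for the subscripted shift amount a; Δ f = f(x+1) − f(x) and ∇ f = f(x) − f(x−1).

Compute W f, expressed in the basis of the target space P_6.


Δ f = -2x - 2
Δ Δ f = -2
E_{2} f = -x^2 - 5x - 8
(Δ ∘ Δ + E_{2}) f = -x^2 - 5x - 10

the result is g(x) = -x^2 - 5x - 10


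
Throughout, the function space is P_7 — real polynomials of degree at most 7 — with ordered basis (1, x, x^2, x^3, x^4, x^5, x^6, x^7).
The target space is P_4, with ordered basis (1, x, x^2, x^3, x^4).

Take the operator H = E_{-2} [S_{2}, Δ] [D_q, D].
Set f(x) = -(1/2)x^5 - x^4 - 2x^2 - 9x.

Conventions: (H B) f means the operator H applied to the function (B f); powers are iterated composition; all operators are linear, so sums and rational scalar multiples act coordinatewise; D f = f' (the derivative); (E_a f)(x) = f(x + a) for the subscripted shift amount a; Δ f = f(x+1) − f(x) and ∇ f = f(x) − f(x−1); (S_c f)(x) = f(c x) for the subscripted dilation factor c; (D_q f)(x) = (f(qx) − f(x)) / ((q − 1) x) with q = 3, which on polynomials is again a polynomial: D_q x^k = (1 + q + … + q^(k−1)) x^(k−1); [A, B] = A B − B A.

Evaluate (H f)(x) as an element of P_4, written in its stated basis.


g(x) = -1704x^2 + 3988x - 2358

D f = -(5/2)x^4 - 4x^3 - 4x - 9
D_q D f = -100x^3 - 52x^2 - 4
D_q f = -(121/2)x^4 - 40x^3 - 8x - 9
D D_q f = -242x^3 - 120x^2 - 8
[D_q, D] f = 142x^3 + 68x^2 + 4
Δ [D_q, D] f = 426x^2 + 562x + 210
S_{2} Δ [D_q, D] f = 1704x^2 + 1124x + 210
S_{2} [D_q, D] f = 1136x^3 + 272x^2 + 4
Δ S_{2} [D_q, D] f = 3408x^2 + 3952x + 1408
[S_{2}, Δ] [D_q, D] f = -1704x^2 - 2828x - 1198
E_{-2} [S_{2}, Δ] [D_q, D] f = -1704x^2 + 3988x - 2358


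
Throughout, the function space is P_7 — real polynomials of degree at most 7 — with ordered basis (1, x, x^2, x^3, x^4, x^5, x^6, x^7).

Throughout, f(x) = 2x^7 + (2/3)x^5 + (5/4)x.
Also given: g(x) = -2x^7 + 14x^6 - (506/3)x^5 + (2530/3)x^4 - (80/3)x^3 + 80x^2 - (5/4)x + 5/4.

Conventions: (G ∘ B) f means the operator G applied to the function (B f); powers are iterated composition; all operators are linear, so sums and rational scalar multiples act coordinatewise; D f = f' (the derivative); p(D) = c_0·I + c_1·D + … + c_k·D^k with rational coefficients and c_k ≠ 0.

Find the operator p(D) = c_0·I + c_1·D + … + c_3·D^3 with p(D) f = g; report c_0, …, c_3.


D^0 f = 2x^7 + (2/3)x^5 + (5/4)x
D^1 f = 14x^6 + (10/3)x^4 + 5/4
D^2 f = 84x^5 + (40/3)x^3
D^3 f = 420x^4 + 40x^2
matching coefficients of g against c_0 f + c_1 Df + … from the top degree down determines the c_i
solution: c_0 = -1, c_1 = 1, c_2 = -2, c_3 = 2

c_0 = -1, c_1 = 1, c_2 = -2, c_3 = 2


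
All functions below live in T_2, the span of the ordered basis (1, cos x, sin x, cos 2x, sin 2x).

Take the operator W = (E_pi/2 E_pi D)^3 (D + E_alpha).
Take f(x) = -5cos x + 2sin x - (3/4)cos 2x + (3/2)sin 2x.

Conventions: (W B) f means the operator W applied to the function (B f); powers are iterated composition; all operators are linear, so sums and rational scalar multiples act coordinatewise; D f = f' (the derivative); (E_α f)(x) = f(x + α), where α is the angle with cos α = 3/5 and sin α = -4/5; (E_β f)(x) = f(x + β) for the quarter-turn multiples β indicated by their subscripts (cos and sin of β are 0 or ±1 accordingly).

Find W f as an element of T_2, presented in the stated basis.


the image equals g(x) = -(13/5)cos x + (11/5)sin x + (72/25)cos 2x - (354/25)sin 2x

D f = 2cos x + 5sin x + 3cos 2x + (3/2)sin 2x
E_alpha f = -(23/5)cos x - (14/5)sin x - (123/100)cos 2x - (57/50)sin 2x
(D + E_alpha) f = -(13/5)cos x + (11/5)sin x + (177/100)cos 2x + (9/25)sin 2x
D (D + E_alpha) f = (11/5)cos x + (13/5)sin x + (18/25)cos 2x - (177/50)sin 2x
E_pi D (D + E_alpha) f = -(11/5)cos x - (13/5)sin x + (18/25)cos 2x - (177/50)sin 2x
E_pi/2 E_pi D (D + E_alpha) f = -(13/5)cos x + (11/5)sin x - (18/25)cos 2x + (177/50)sin 2x
D (E_pi/2 E_pi D) (D + E_alpha) f = (11/5)cos x + (13/5)sin x + (177/25)cos 2x + (36/25)sin 2x
E_pi D (E_pi/2 E_pi D) (D + E_alpha) f = -(11/5)cos x - (13/5)sin x + (177/25)cos 2x + (36/25)sin 2x
E_pi/2 E_pi D (E_pi/2 E_pi D) (D + E_alpha) f = -(13/5)cos x + (11/5)sin x - (177/25)cos 2x - (36/25)sin 2x
D (E_pi/2 E_pi D) (E_pi/2 E_pi D) (D + E_alpha) f = (11/5)cos x + (13/5)sin x - (72/25)cos 2x + (354/25)sin 2x
E_pi D (E_pi/2 E_pi D) (E_pi/2 E_pi D) (D + E_alpha) f = -(11/5)cos x - (13/5)sin x - (72/25)cos 2x + (354/25)sin 2x
E_pi/2 E_pi D (E_pi/2 E_pi D) (E_pi/2 E_pi D) (D + E_alpha) f = -(13/5)cos x + (11/5)sin x + (72/25)cos 2x - (354/25)sin 2x


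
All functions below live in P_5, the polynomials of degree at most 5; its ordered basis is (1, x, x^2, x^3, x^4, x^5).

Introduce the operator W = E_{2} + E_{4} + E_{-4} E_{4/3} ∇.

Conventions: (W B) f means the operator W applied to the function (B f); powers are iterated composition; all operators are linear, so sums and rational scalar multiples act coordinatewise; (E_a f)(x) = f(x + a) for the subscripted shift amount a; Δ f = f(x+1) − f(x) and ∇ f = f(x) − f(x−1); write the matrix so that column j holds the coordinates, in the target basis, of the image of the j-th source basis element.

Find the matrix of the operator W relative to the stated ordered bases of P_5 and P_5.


image of 1: 2
image of x: 2x + 7
image of x^2: 2x^2 + 14x + 41/3
image of x^3: 2x^3 + 21x^2 + 41x + 307/3
image of x^4: 2x^4 + 28x^3 + 82x^2 + (1228/3)x + 3829/27
image of x^5: 2x^5 + 35x^4 + (410/3)x^3 + (3070/3)x^2 + (19145/27)x + 128297/81
each image's coordinates form column j of the matrix

the matrix is [[2, 7, 41/3, 307/3, 3829/27, 128297/81]; [0, 2, 14, 41, 1228/3, 19145/27]; [0, 0, 2, 21, 82, 3070/3]; [0, 0, 0, 2, 28, 410/3]; [0, 0, 0, 0, 2, 35]; [0, 0, 0, 0, 0, 2]] (rows listed top to bottom)


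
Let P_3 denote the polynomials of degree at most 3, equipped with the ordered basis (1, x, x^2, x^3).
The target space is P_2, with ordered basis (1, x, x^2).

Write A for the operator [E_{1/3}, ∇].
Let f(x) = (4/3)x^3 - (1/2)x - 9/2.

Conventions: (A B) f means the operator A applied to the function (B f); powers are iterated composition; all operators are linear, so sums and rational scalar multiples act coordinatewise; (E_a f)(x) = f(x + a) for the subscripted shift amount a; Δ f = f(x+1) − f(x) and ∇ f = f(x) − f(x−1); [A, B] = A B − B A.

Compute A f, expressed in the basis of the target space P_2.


the result is g(x) = 0

∇ f = 4x^2 - 4x + 5/6
E_{1/3} ∇ f = 4x^2 - (4/3)x - 1/18
E_{1/3} f = (4/3)x^3 + (4/3)x^2 - (1/18)x - 374/81
∇ E_{1/3} f = 4x^2 - (4/3)x - 1/18
[E_{1/3}, ∇] f = 0


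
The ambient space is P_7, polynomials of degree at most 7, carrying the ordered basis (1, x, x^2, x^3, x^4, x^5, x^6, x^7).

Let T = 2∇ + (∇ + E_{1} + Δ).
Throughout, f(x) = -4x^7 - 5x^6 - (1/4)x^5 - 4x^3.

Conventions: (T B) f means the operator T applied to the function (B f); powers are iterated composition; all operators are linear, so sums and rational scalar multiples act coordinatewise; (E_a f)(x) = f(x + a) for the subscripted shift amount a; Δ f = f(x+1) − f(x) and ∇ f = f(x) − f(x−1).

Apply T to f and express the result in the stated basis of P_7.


the result is g(x) = -4x^7 - 145x^6 - (265/4)x^5 - (2525/4)x^4 - (723/2)x^3 - (835/2)x^2 - (435/4)x - 145/4

∇ f = -28x^6 + 54x^5 - (265/4)x^4 + (85/2)x^3 - (47/2)x^2 + (45/4)x - 13/4
(2∇) f = -56x^6 + 108x^5 - (265/2)x^4 + 85x^3 - 47x^2 + (45/2)x - 13/2
∇ f = -28x^6 + 54x^5 - (265/4)x^4 + (85/2)x^3 - (47/2)x^2 + (45/4)x - 13/4
E_{1} f = -4x^7 - 33x^6 - (457/4)x^5 - (865/4)x^4 - (493/2)x^3 - (347/2)x^2 - (285/4)x - 53/4
Δ f = -28x^6 - 114x^5 - (865/4)x^4 - (485/2)x^3 - (347/2)x^2 - (285/4)x - 53/4
(∇ + E_{1} + Δ) f = -4x^7 - 89x^6 - (697/4)x^5 - (1995/4)x^4 - (893/2)x^3 - (741/2)x^2 - (525/4)x - 119/4
(2∇ + (∇ + E_{1} + Δ)) f = -4x^7 - 145x^6 - (265/4)x^5 - (2525/4)x^4 - (723/2)x^3 - (835/2)x^2 - (435/4)x - 145/4


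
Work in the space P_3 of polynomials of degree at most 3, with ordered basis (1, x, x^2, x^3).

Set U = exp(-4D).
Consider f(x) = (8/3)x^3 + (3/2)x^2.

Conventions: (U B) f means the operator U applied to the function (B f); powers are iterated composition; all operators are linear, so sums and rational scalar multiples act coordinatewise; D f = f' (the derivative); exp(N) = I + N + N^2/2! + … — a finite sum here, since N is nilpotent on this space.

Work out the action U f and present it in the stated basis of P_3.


order-1 term: -32x^2 - 12x
order-2 term: 128x + 24
order-3 term: -512/3
the series for exp(-4D) f terminates at order 3
exp(-4D) f = (8/3)x^3 - (61/2)x^2 + 116x - 440/3

g(x) = (8/3)x^3 - (61/2)x^2 + 116x - 440/3


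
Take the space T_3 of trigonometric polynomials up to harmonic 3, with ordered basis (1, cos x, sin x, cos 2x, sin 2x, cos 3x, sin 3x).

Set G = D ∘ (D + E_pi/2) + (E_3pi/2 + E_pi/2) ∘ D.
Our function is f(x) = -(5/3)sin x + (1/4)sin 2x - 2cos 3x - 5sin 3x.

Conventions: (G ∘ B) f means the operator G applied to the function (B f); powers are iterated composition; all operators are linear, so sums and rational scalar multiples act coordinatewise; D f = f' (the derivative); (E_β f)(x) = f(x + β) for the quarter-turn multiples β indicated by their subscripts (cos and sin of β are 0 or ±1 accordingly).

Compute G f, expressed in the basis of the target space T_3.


D f = -(5/3)cos x + (1/2)cos 2x - 15cos 3x + 6sin 3x
E_pi/2 f = -(5/3)cos x - (1/4)sin 2x + 5cos 3x - 2sin 3x
(D + E_pi/2) f = -(10/3)cos x + (1/2)cos 2x - (1/4)sin 2x - 10cos 3x + 4sin 3x
D (D + E_pi/2) f = (10/3)sin x - (1/2)cos 2x - sin 2x + 12cos 3x + 30sin 3x
D f = -(5/3)cos x + (1/2)cos 2x - 15cos 3x + 6sin 3x
E_3pi/2 D f = -(5/3)sin x - (1/2)cos 2x + 6cos 3x + 15sin 3x
E_pi/2 D f = (5/3)sin x - (1/2)cos 2x - 6cos 3x - 15sin 3x
(E_3pi/2 + E_pi/2) D f = -cos 2x
(D ∘ (D + E_pi/2) + (E_3pi/2 + E_pi/2) ∘ D) f = (10/3)sin x - (3/2)cos 2x - sin 2x + 12cos 3x + 30sin 3x

the image equals g(x) = (10/3)sin x - (3/2)cos 2x - sin 2x + 12cos 3x + 30sin 3x


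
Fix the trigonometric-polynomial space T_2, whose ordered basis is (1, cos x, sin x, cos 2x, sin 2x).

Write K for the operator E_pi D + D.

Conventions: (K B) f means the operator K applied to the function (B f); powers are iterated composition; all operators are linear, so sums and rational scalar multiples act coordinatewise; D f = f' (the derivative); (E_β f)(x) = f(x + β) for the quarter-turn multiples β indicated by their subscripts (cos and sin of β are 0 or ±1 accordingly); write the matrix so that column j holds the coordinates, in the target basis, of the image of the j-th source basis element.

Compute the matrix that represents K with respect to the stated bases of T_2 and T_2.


the matrix is [[0, 0, 0, 0, 0]; [0, 0, 0, 0, 0]; [0, 0, 0, 0, 0]; [0, 0, 0, 0, 4]; [0, 0, 0, -4, 0]] (rows listed top to bottom)

image of 1: 0
image of cos x: 0
image of sin x: 0
image of cos 2x: -4sin 2x
image of sin 2x: 4cos 2x
each image's coordinates form column j of the matrix


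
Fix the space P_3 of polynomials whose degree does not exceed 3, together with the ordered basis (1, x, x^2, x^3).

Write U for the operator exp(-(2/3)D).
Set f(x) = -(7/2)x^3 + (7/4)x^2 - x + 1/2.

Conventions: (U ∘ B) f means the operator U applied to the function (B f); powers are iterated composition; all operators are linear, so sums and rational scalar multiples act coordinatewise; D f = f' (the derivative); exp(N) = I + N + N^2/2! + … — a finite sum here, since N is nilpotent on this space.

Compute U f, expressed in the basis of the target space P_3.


g(x) = -(7/2)x^3 + (35/4)x^2 - 8x + 161/54

order-1 term: 7x^2 - (7/3)x + 2/3
order-2 term: -(14/3)x + 7/9
order-3 term: 28/27
the series for exp(-(2/3)D) f terminates at order 3
exp(-(2/3)D) f = -(7/2)x^3 + (35/4)x^2 - 8x + 161/54


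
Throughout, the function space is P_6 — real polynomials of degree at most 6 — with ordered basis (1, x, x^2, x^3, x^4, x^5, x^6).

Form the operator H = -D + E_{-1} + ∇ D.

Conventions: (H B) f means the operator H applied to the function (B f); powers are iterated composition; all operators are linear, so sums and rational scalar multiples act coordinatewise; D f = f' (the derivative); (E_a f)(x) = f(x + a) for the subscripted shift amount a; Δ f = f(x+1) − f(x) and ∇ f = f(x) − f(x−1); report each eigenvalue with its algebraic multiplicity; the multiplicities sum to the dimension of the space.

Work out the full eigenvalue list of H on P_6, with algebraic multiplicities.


λ = 1 (multiplicity 7)

image of 1: 1
image of x: x - 2
image of x^2: x^2 - 4x + 3
image of x^3: x^3 - 6x^2 + 9x - 4
image of x^4: x^4 - 8x^3 + 18x^2 - 16x + 5
image of x^5: x^5 - 10x^4 + 30x^3 - 40x^2 + 25x - 6
image of x^6: x^6 - 12x^5 + 45x^4 - 80x^3 + 75x^2 - 36x + 7
the matrix is upper triangular; its diagonal is (1, 1, 1, 1, 1, 1, 1)
for a triangular matrix the eigenvalues are the diagonal entries, with algebraic multiplicity their repetition count


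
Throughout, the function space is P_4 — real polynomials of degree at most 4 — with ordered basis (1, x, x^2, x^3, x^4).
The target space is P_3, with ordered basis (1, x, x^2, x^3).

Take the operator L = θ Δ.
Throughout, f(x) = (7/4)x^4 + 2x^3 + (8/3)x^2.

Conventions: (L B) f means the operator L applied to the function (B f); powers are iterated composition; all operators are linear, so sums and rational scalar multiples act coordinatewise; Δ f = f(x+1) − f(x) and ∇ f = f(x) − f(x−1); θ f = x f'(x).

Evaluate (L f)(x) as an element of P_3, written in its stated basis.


the result is g(x) = 21x^3 + 33x^2 + (55/3)x

Δ f = 7x^3 + (33/2)x^2 + (55/3)x + 77/12
θ Δ f = 21x^3 + 33x^2 + (55/3)x


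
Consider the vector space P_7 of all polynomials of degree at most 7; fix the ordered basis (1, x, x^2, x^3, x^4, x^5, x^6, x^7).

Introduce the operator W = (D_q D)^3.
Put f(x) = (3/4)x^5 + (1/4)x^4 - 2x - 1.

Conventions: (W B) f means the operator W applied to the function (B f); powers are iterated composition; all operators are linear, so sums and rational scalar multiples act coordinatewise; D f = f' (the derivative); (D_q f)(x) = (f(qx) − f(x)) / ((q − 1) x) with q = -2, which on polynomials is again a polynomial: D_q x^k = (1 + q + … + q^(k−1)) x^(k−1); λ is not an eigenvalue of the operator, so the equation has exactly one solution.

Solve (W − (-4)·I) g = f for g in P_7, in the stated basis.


write g with unknown coordinates in the stated basis and equate coefficients in (W − (-4)·I) g = f
solving from the highest basis element down gives g = (3/16)x^5 + (1/16)x^4 - (1/2)x - 1/4
check: W g = 0
so W g − (-4)·g = (3/4)x^5 + (1/4)x^4 - 2x - 1 = f ✓

g(x) = (3/16)x^5 + (1/16)x^4 - (1/2)x - 1/4


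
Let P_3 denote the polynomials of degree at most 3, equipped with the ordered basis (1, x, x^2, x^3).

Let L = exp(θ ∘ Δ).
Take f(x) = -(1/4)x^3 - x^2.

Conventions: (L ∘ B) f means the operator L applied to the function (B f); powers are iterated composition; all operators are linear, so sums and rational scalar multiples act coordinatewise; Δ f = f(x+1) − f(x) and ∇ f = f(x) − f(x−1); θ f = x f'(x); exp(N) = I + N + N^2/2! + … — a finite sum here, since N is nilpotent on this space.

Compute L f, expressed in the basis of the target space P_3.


order-1 term: -(3/2)x^2 - (11/4)x
order-2 term: -(3/2)x
the series for exp(θ ∘ Δ) f terminates at order 2
exp(θ ∘ Δ) f = -(1/4)x^3 - (5/2)x^2 - (17/4)x

the result is g(x) = -(1/4)x^3 - (5/2)x^2 - (17/4)x


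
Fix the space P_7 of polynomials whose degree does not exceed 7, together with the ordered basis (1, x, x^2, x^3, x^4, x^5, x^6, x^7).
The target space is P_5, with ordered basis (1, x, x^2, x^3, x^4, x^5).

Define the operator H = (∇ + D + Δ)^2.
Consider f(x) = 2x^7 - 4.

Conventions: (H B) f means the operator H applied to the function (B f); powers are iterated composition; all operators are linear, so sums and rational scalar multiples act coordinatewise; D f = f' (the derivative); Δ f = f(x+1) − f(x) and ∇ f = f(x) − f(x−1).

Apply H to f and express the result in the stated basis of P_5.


∇ f = 14x^6 - 42x^5 + 70x^4 - 70x^3 + 42x^2 - 14x + 2
D f = 14x^6
Δ f = 14x^6 + 42x^5 + 70x^4 + 70x^3 + 42x^2 + 14x + 2
(∇ + D + Δ) f = 42x^6 + 140x^4 + 84x^2 + 4
∇ (∇ + D + Δ) f = 252x^5 - 630x^4 + 1400x^3 - 1470x^2 + 980x - 266
D (∇ + D + Δ) f = 252x^5 + 560x^3 + 168x
Δ (∇ + D + Δ) f = 252x^5 + 630x^4 + 1400x^3 + 1470x^2 + 980x + 266
(∇ + D + Δ) (∇ + D + Δ) f = 756x^5 + 3360x^3 + 2128x

the image equals g(x) = 756x^5 + 3360x^3 + 2128x


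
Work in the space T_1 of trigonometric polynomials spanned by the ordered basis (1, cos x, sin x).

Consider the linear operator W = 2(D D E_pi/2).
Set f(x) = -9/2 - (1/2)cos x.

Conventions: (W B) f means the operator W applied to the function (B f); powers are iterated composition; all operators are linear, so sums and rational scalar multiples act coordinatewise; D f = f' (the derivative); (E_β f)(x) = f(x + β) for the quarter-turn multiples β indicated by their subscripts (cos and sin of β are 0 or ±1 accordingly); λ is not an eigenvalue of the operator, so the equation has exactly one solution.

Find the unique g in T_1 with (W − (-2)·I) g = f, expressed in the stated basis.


g(x) = -9/4 - (1/8)cos x + (1/8)sin x

write g with unknown coordinates in the stated basis and equate coefficients in (W − (-2)·I) g = f
solving from the highest basis element down gives g = -9/4 - (1/8)cos x + (1/8)sin x
check: W g = -(1/4)cos x - (1/4)sin x
so W g − (-2)·g = -9/2 - (1/2)cos x = f ✓


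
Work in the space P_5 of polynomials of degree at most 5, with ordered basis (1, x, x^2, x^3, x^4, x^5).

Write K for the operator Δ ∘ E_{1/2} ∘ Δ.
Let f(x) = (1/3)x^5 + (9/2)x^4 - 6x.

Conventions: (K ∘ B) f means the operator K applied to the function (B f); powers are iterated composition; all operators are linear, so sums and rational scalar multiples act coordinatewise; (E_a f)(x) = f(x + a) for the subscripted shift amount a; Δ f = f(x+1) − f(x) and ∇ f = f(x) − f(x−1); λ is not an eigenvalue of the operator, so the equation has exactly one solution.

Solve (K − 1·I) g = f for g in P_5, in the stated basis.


write g with unknown coordinates in the stated basis and equate coefficients in (K − 1·I) g = f
solving from the highest basis element down gives g = -(1/3)x^5 - (9/2)x^4 - (20/3)x^3 - 84x^2 - (733/3)x - 386
check: K g = -(20/3)x^3 - 84x^2 - (751/3)x - 386
so K g − 1·g = (1/3)x^5 + (9/2)x^4 - 6x = f ✓

g(x) = -(1/3)x^5 - (9/2)x^4 - (20/3)x^3 - 84x^2 - (733/3)x - 386


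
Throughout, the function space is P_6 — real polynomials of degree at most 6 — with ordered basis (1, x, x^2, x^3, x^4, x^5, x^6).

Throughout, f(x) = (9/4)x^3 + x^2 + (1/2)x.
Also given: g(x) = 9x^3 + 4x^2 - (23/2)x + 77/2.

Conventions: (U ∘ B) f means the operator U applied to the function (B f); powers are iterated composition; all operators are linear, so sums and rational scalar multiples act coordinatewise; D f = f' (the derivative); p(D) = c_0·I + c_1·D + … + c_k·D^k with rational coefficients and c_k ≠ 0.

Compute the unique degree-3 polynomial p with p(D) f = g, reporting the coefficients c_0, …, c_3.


D^0 f = (9/4)x^3 + x^2 + (1/2)x
D^1 f = (27/4)x^2 + 2x + 1/2
D^2 f = (27/2)x + 2
D^3 f = 27/2
matching coefficients of g against c_0 f + c_1 Df + … from the top degree down determines the c_i
solution: c_0 = 4, c_1 = 0, c_2 = -1, c_3 = 3

c_0 = 4, c_1 = 0, c_2 = -1, c_3 = 3


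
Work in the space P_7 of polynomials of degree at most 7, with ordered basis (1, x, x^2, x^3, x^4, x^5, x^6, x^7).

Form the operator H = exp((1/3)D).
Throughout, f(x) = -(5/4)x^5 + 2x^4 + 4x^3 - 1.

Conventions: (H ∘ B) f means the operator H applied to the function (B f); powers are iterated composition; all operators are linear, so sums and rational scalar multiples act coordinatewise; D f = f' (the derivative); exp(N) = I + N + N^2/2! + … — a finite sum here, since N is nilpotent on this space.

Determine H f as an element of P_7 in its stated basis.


g(x) = -(5/4)x^5 - (1/12)x^4 + (95/18)x^3 + (263/54)x^2 + (503/324)x - 809/972

order-1 term: -(25/12)x^4 + (8/3)x^3 + 4x^2
order-2 term: -(25/18)x^3 + (4/3)x^2 + (4/3)x
order-3 term: -(25/54)x^2 + (8/27)x + 4/27
order-4 term: -(25/324)x + 2/81
order-5 term: -5/972
the series for exp((1/3)D) f terminates at order 5
exp((1/3)D) f = -(5/4)x^5 - (1/12)x^4 + (95/18)x^3 + (263/54)x^2 + (503/324)x - 809/972


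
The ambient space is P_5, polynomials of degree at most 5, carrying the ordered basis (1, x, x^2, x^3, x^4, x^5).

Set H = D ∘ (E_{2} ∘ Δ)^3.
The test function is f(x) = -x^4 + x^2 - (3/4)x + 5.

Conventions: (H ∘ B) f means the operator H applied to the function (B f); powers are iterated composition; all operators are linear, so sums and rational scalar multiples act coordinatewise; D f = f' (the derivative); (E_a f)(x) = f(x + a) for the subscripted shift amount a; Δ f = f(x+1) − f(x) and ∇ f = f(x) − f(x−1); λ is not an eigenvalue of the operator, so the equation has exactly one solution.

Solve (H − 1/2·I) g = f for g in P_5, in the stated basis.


write g with unknown coordinates in the stated basis and equate coefficients in (H − 1/2·I) g = f
solving from the highest basis element down gives g = 2x^4 - 2x^2 + (3/2)x + 86
check: H g = 48
so H g − 1/2·g = -x^4 + x^2 - (3/4)x + 5 = f ✓

g(x) = 2x^4 - 2x^2 + (3/2)x + 86


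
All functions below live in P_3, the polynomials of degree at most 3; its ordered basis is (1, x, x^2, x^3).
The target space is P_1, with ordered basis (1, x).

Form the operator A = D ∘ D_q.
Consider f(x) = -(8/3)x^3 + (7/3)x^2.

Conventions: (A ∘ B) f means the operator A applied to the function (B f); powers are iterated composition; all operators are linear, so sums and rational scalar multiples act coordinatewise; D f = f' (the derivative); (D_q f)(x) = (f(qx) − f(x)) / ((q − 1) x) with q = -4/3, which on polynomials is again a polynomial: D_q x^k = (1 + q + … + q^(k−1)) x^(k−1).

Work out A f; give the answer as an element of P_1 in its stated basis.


D_q f = -(104/27)x^2 - (7/9)x
D D_q f = -(208/27)x - 7/9

the image equals g(x) = -(208/27)x - 7/9


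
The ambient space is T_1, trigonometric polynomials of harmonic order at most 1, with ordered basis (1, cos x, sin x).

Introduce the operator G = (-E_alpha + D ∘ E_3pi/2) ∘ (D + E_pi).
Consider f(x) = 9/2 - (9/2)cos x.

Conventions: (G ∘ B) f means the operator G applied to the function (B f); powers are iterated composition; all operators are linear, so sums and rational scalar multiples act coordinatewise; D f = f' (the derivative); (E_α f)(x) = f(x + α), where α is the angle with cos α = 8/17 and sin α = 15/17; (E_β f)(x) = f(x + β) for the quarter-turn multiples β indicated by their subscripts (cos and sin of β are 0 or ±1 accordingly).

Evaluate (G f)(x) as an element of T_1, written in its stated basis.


the image equals g(x) = -9/2 - (27/17)cos x + (108/17)sin x

D f = (9/2)sin x
E_pi f = 9/2 + (9/2)cos x
(D + E_pi) f = 9/2 + (9/2)cos x + (9/2)sin x
E_alpha (D + E_pi) f = 9/2 + (207/34)cos x - (63/34)sin x
(-E_alpha) (D + E_pi) f = -9/2 - (207/34)cos x + (63/34)sin x
E_3pi/2 (D + E_pi) f = 9/2 - (9/2)cos x + (9/2)sin x
D E_3pi/2 (D + E_pi) f = (9/2)cos x + (9/2)sin x
(-E_alpha + D ∘ E_3pi/2) (D + E_pi) f = -9/2 - (27/17)cos x + (108/17)sin x


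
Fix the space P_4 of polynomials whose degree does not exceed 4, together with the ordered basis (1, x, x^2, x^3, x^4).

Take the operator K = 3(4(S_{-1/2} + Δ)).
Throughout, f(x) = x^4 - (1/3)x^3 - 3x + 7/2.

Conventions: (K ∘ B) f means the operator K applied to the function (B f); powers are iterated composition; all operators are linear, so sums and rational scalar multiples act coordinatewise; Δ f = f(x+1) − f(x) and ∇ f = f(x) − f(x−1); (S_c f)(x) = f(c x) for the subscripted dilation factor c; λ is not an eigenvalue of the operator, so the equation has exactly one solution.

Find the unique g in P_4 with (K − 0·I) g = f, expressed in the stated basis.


the image equals g(x) = (4/3)x^4 + (386/9)x^3 - (1640/3)x^2 - (11509/6)x + 174305/72

write g with unknown coordinates in the stated basis and equate coefficients in (K − 0·I) g = f
solving from the highest basis element down gives g = (4/3)x^4 + (386/9)x^3 - (1640/3)x^2 - (11509/6)x + 174305/72
check: K g = x^4 - (1/3)x^3 - 3x + 7/2
so K g − 0·g = x^4 - (1/3)x^3 - 3x + 7/2 = f ✓
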